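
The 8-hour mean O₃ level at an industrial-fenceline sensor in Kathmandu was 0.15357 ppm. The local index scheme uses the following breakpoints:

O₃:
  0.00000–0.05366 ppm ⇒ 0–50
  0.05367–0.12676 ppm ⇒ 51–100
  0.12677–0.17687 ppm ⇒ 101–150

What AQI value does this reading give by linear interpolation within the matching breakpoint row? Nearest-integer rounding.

O₃: row 0.12677–0.17687 (AQI 101–150). (150−101)·(0.15357−0.12677)/(0.17687−0.12677) + 101 = 49·0.02680/0.05010 + 101 ≈ 127.21 → 127.

127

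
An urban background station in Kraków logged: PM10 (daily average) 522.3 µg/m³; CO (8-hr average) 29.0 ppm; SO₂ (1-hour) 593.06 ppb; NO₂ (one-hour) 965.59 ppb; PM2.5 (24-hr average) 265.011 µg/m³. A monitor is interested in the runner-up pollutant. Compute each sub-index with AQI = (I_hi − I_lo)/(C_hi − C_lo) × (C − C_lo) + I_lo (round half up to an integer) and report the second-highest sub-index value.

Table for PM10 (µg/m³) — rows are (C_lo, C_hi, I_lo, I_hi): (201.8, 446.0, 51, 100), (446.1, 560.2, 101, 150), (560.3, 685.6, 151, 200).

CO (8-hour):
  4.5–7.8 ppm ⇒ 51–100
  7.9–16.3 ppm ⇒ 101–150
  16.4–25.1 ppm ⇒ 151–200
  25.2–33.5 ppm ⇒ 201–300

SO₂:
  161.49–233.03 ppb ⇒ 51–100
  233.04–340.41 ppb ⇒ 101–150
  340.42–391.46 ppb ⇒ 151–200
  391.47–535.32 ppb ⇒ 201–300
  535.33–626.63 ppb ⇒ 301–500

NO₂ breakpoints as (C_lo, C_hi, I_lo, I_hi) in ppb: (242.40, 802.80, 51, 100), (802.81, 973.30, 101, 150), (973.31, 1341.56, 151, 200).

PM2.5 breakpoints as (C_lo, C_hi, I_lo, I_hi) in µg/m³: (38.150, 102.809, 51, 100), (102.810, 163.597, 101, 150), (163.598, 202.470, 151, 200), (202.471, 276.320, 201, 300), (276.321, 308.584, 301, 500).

285

PM10: row 446.1–560.2 (AQI 101–150). (150−101)·(522.3−446.1)/(560.2−446.1) + 101 = 49·76.2/114.1 + 101 ≈ 133.72 → 134.
CO 29.0: bracket 25.2–33.5 → index 201–300; slope 99/8.3, offset 3.8.
AQI = 201 + 99/8.3·3.8 ≈ 246.33 ⇒ 246.
SO₂: row 535.33–626.63 (AQI 301–500). (500−301)·(593.06−535.33)/(626.63−535.33) + 301 = 199·57.73/91.30 + 301 ≈ 426.83 → 427.
NO₂: 965.59 lies in 802.81–973.30, so I_lo=101, I_hi=150, C_lo=802.81, C_hi=973.30.
(150−101)/(973.30−802.81) × (965.59−802.81) + 101 = 49/170.49 × 162.78 + 101 ≈ 147.78 → 148.
PM2.5: 265.011 lies in 202.471–276.320, so I_lo=201, I_hi=300, C_lo=202.471, C_hi=276.320.
(300−201)/(276.320−202.471) × (265.011−202.471) + 201 = 99/73.849 × 62.540 + 201 ≈ 284.84 → 285.
Sub-indices: PM10→134, CO→246, SO₂→427, NO₂→148, PM2.5→285. Ranked high→low: 427, 285, 246, 148, 134. Second-highest sub-index = 285.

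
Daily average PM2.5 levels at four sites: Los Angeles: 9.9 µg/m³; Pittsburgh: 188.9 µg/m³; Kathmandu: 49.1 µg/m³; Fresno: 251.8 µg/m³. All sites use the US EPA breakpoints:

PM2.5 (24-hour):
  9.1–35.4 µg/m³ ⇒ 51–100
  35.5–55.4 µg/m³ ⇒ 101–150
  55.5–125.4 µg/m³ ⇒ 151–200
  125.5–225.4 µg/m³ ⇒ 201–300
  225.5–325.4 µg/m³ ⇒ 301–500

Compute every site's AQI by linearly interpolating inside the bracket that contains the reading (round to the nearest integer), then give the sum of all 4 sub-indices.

803

Los Angeles: 9.9 ∈ [9.1, 35.4] ↔ index [51, 100].
51 + (9.9−9.1)·(100−51)/(35.4−9.1) = 51 + 0.8·49/26.3 ≈ 52.49, so AQI = 52.
Pittsburgh: row 125.5–225.4 (AQI 201–300). (300−201)·(188.9−125.5)/(225.4−125.5) + 201 = 99·63.4/99.9 + 201 ≈ 263.83 → 264.
Kathmandu 49.1: bracket 35.5–55.4 → index 101–150; slope 49/19.9, offset 13.6.
AQI = 101 + 49/19.9·13.6 ≈ 134.49 ⇒ 134.
Fresno: row 225.5–325.4 (AQI 301–500). (500−301)·(251.8−225.5)/(325.4−225.5) + 301 = 199·26.3/99.9 + 301 ≈ 353.39 → 353.
AQIs: Los Angeles=52, Pittsburgh=264, Kathmandu=134, Fresno=353. Sum = 52 + 264 + 134 + 353 = 803.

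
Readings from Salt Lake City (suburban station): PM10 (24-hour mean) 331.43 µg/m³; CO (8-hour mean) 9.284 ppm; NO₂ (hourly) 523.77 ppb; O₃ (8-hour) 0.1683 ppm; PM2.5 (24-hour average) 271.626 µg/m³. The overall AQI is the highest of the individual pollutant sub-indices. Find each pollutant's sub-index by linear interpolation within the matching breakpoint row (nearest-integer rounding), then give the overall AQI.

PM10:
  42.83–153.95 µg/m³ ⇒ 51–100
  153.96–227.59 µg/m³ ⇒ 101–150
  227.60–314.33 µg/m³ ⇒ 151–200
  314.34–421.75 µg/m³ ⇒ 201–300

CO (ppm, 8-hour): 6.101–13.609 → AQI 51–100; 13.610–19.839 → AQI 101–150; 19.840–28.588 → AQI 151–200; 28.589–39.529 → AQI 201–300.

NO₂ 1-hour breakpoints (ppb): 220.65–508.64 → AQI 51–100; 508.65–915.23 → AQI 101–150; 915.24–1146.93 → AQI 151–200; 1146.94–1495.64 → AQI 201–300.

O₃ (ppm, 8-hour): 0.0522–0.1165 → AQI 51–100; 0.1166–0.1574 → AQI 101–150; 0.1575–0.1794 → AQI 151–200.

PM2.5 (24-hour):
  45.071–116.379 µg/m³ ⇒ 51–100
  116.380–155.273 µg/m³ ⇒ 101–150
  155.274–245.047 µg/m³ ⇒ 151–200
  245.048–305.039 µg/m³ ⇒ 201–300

245

PM10 331.43: bracket 314.34–421.75 → index 201–300; slope 99/107.41, offset 17.09.
AQI = 201 + 99/107.41·17.09 ≈ 216.75 ⇒ 217.
CO 9.284: bracket 6.101–13.609 → index 51–100; slope 49/7.508, offset 3.183.
AQI = 51 + 49/7.508·3.183 ≈ 71.77 ⇒ 72.
NO₂: row 508.65–915.23 (AQI 101–150). (150−101)·(523.77−508.65)/(915.23−508.65) + 101 = 49·15.12/406.58 + 101 ≈ 102.82 → 103.
O₃: row 0.1575–0.1794 (AQI 151–200). (200−151)·(0.1683−0.1575)/(0.1794−0.1575) + 151 = 49·0.0108/0.0219 + 151 ≈ 175.16 → 175.
PM2.5: 271.626 ∈ [245.048, 305.039] ↔ index [201, 300].
201 + (271.626−245.048)·(300−201)/(305.039−245.048) = 201 + 26.578·99/59.991 ≈ 244.86, so AQI = 245.
Sub-indices: PM10→217, CO→72, NO₂→103, O₃→175, PM2.5→245. Overall AQI = max = 245; dominant pollutant is PM2.5.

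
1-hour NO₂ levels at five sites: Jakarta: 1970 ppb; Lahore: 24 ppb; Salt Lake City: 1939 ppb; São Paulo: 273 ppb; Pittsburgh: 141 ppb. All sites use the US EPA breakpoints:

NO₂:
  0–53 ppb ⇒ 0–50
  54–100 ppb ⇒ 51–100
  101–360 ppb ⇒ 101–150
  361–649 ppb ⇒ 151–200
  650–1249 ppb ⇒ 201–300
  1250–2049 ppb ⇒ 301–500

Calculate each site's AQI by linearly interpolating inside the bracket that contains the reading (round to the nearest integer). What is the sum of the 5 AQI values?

Jakarta 1970: bracket 1250–2049 → index 301–500; slope 199/799, offset 720.
AQI = 301 + 199/799·720 ≈ 480.32 ⇒ 480.
Lahore: row 0–53 (AQI 0–50). (50−0)·(24−0)/(53−0) + 0 = 50·24/53 + 0 ≈ 22.64 → 23.
Salt Lake City: 1939 ∈ [1250, 2049] ↔ index [301, 500].
301 + (1939−1250)·(500−301)/(2049−1250) = 301 + 689·199/799 ≈ 472.60, so AQI = 473.
São Paulo: 273 ∈ [101, 360] ↔ index [101, 150].
101 + (273−101)·(150−101)/(360−101) = 101 + 172·49/259 ≈ 133.54, so AQI = 134.
Pittsburgh: 141 ∈ [101, 360] ↔ index [101, 150].
101 + (141−101)·(150−101)/(360−101) = 101 + 40·49/259 ≈ 108.57, so AQI = 109.
AQIs: Jakarta=480, Lahore=23, Salt Lake City=473, São Paulo=134, Pittsburgh=109. Sum = 480 + 23 + 473 + 134 + 109 = 1219.

1219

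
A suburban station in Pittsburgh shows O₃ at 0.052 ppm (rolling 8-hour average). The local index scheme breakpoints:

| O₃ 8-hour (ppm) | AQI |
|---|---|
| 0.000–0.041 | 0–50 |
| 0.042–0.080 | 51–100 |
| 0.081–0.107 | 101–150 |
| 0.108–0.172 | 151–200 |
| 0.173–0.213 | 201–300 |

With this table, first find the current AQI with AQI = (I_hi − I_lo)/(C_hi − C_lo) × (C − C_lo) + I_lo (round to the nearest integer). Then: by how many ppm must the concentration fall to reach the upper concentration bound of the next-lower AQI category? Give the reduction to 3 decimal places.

0.011

O₃: 0.052 lies in 0.042–0.080, so I_lo=51, I_hi=100, C_lo=0.042, C_hi=0.080.
(100−51)/(0.080−0.042) × (0.052−0.042) + 51 = 49/0.038 × 0.010 + 51 ≈ 63.89 → 64.
Current AQI 64 is in the Moderate range (51–100). The next-lower category tops out at AQI 50, whose upper concentration bound is 0.041 ppm.
Reduction needed = 0.052 − 0.041 = 0.011 ppm.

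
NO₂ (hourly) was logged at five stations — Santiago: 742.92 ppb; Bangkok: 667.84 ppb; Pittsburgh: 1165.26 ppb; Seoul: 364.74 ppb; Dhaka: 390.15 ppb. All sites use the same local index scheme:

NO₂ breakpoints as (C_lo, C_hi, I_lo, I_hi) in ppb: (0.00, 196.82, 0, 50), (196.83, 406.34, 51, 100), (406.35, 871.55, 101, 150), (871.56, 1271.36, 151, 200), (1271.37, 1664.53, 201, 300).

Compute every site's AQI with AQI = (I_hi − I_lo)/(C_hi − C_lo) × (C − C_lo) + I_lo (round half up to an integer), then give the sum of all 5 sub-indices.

638

Santiago 742.92: bracket 406.35–871.55 → index 101–150; slope 49/465.20, offset 336.57.
AQI = 101 + 49/465.20·336.57 ≈ 136.45 ⇒ 136.
Bangkok: row 406.35–871.55 (AQI 101–150). (150−101)·(667.84−406.35)/(871.55−406.35) + 101 = 49·261.49/465.20 + 101 ≈ 128.54 → 129.
Pittsburgh 1165.26: bracket 871.56–1271.36 → index 151–200; slope 49/399.80, offset 293.70.
AQI = 151 + 49/399.80·293.70 ≈ 187.00 ⇒ 187.
Seoul: 364.74 ∈ [196.83, 406.34] ↔ index [51, 100].
51 + (364.74−196.83)·(100−51)/(406.34−196.83) = 51 + 167.91·49/209.51 ≈ 90.27, so AQI = 90.
Dhaka: 390.15 lies in 196.83–406.34, so I_lo=51, I_hi=100, C_lo=196.83, C_hi=406.34.
(100−51)/(406.34−196.83) × (390.15−196.83) + 51 = 49/209.51 × 193.32 + 51 ≈ 96.21 → 96.
AQIs: Santiago=136, Bangkok=129, Pittsburgh=187, Seoul=90, Dhaka=96. Sum = 136 + 129 + 187 + 90 + 96 = 638.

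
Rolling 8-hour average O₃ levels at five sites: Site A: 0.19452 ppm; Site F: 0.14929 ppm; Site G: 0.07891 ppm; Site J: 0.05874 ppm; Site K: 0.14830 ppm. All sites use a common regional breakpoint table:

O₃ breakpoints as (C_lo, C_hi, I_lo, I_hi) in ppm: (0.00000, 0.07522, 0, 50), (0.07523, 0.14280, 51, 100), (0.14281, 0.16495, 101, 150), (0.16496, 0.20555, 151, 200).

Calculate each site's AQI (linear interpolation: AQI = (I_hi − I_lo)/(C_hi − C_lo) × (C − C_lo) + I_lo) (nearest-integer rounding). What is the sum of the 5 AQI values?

508

Site A: 0.19452 ∈ [0.16496, 0.20555] ↔ index [151, 200].
151 + (0.19452−0.16496)·(200−151)/(0.20555−0.16496) = 151 + 0.02956·49/0.04059 ≈ 186.68, so AQI = 187.
Site F: row 0.14281–0.16495 (AQI 101–150). (150−101)·(0.14929−0.14281)/(0.16495−0.14281) + 101 = 49·0.00648/0.02214 + 101 ≈ 115.34 → 115.
Site G: row 0.07523–0.14280 (AQI 51–100). (100−51)·(0.07891−0.07523)/(0.14280−0.07523) + 51 = 49·0.00368/0.06757 + 51 ≈ 53.67 → 54.
Site J: 0.05874 ∈ [0.00000, 0.07522] ↔ index [0, 50].
0 + (0.05874−0.00000)·(50−0)/(0.07522−0.00000) = 0 + 0.05874·50/0.07522 ≈ 39.05, so AQI = 39.
Site K: row 0.14281–0.16495 (AQI 101–150). (150−101)·(0.14830−0.14281)/(0.16495−0.14281) + 101 = 49·0.00549/0.02214 + 101 ≈ 113.15 → 113.
AQIs: Site A=187, Site F=115, Site G=54, Site J=39, Site K=113. Sum = 187 + 115 + 54 + 39 + 113 = 508.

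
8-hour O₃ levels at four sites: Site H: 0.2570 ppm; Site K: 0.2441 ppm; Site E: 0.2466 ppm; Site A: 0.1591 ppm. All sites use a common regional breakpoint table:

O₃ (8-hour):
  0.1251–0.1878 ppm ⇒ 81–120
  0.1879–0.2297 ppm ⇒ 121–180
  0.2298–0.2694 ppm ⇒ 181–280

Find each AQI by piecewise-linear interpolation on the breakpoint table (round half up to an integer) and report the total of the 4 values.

791

Site H 0.2570: bracket 0.2298–0.2694 → index 181–280; slope 99/0.0396, offset 0.0272.
AQI = 181 + 99/0.0396·0.0272 ≈ 249.00 ⇒ 249.
Site K: 0.2441 ∈ [0.2298, 0.2694] ↔ index [181, 280].
181 + (0.2441−0.2298)·(280−181)/(0.2694−0.2298) = 181 + 0.0143·99/0.0396 ≈ 216.75, so AQI = 217.
Site E: 0.2466 lies in 0.2298–0.2694, so I_lo=181, I_hi=280, C_lo=0.2298, C_hi=0.2694.
(280−181)/(0.2694−0.2298) × (0.2466−0.2298) + 181 = 99/0.0396 × 0.0168 + 181 ≈ 223.00 → 223.
Site A 0.1591: bracket 0.1251–0.1878 → index 81–120; slope 39/0.0627, offset 0.0340.
AQI = 81 + 39/0.0627·0.0340 ≈ 102.15 ⇒ 102.
AQIs: Site H=249, Site K=217, Site E=223, Site A=102. Sum = 249 + 217 + 223 + 102 = 791.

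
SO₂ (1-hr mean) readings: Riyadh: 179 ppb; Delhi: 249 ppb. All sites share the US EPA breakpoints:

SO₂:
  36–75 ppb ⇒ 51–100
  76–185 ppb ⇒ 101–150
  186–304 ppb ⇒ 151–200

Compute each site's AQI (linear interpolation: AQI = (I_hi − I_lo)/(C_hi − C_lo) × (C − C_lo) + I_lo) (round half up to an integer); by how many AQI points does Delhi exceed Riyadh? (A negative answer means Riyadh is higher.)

Riyadh 179: bracket 76–185 → index 101–150; slope 49/109, offset 103.
AQI = 101 + 49/109·103 ≈ 147.30 ⇒ 147.
Delhi 249: bracket 186–304 → index 151–200; slope 49/118, offset 63.
AQI = 151 + 49/118·63 ≈ 177.16 ⇒ 177.
AQIs: Riyadh=147, Delhi=177. Delhi (177) − Riyadh (147) = 30.

30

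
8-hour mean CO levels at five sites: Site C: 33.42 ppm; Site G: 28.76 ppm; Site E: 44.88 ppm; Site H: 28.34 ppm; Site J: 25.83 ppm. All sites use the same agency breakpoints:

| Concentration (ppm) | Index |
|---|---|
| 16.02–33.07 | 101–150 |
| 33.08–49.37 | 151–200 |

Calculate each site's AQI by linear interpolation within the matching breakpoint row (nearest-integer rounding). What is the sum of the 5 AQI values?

741

Site C: 33.42 lies in 33.08–49.37, so I_lo=151, I_hi=200, C_lo=33.08, C_hi=49.37.
(200−151)/(49.37−33.08) × (33.42−33.08) + 151 = 49/16.29 × 0.34 + 151 ≈ 152.02 → 152.
Site G: 28.76 lies in 16.02–33.07, so I_lo=101, I_hi=150, C_lo=16.02, C_hi=33.07.
(150−101)/(33.07−16.02) × (28.76−16.02) + 101 = 49/17.05 × 12.74 + 101 ≈ 137.61 → 138.
Site E: row 33.08–49.37 (AQI 151–200). (200−151)·(44.88−33.08)/(49.37−33.08) + 151 = 49·11.80/16.29 + 151 ≈ 186.49 → 186.
Site H: row 16.02–33.07 (AQI 101–150). (150−101)·(28.34−16.02)/(33.07−16.02) + 101 = 49·12.32/17.05 + 101 ≈ 136.41 → 136.
Site J: row 16.02–33.07 (AQI 101–150). (150−101)·(25.83−16.02)/(33.07−16.02) + 101 = 49·9.81/17.05 + 101 ≈ 129.19 → 129.
AQIs: Site C=152, Site G=138, Site E=186, Site H=136, Site J=129. Sum = 152 + 138 + 186 + 136 + 129 = 741.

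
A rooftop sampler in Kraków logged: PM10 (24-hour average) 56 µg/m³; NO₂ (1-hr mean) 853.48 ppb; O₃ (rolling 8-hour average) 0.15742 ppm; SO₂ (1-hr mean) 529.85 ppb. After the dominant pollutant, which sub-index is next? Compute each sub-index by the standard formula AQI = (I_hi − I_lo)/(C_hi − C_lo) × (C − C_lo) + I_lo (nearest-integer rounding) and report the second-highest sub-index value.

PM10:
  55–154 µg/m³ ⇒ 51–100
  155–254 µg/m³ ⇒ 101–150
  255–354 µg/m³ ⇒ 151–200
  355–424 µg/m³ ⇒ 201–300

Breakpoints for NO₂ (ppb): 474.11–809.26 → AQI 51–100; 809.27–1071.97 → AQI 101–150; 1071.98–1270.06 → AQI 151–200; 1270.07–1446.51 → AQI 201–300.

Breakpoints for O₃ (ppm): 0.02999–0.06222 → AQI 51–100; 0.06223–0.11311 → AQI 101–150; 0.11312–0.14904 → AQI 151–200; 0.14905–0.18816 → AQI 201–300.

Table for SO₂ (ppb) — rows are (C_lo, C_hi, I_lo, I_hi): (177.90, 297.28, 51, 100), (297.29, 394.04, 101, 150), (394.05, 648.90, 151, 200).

177

PM10: 56 ∈ [55, 154] ↔ index [51, 100].
51 + (56−55)·(100−51)/(154−55) = 51 + 1·49/99 ≈ 51.49, so AQI = 51.
NO₂: 853.48 lies in 809.27–1071.97, so I_lo=101, I_hi=150, C_lo=809.27, C_hi=1071.97.
(150−101)/(1071.97−809.27) × (853.48−809.27) + 101 = 49/262.70 × 44.21 + 101 ≈ 109.25 → 109.
O₃: 0.15742 ∈ [0.14905, 0.18816] ↔ index [201, 300].
201 + (0.15742−0.14905)·(300−201)/(0.18816−0.14905) = 201 + 0.00837·99/0.03911 ≈ 222.19, so AQI = 222.
SO₂: 529.85 ∈ [394.05, 648.90] ↔ index [151, 200].
151 + (529.85−394.05)·(200−151)/(648.90−394.05) = 151 + 135.80·49/254.85 ≈ 177.11, so AQI = 177.
Sub-indices: PM10→51, NO₂→109, O₃→222, SO₂→177. Ranked high→low: 222, 177, 109, 51. Second-highest sub-index = 177.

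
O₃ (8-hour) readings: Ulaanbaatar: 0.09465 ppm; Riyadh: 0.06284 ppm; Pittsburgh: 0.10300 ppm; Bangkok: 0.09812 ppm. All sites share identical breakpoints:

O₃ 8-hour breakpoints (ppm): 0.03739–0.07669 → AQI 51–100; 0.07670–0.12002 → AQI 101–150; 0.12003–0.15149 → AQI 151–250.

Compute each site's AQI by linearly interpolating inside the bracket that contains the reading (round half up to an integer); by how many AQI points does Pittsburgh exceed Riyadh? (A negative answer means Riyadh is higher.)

48

Ulaanbaatar: 0.09465 lies in 0.07670–0.12002, so I_lo=101, I_hi=150, C_lo=0.07670, C_hi=0.12002.
(150−101)/(0.12002−0.07670) × (0.09465−0.07670) + 101 = 49/0.04332 × 0.01795 + 101 ≈ 121.30 → 121.
Riyadh: 0.06284 ∈ [0.03739, 0.07669] ↔ index [51, 100].
51 + (0.06284−0.03739)·(100−51)/(0.07669−0.03739) = 51 + 0.02545·49/0.03930 ≈ 82.73, so AQI = 83.
Pittsburgh: row 0.07670–0.12002 (AQI 101–150). (150−101)·(0.10300−0.07670)/(0.12002−0.07670) + 101 = 49·0.02630/0.04332 + 101 ≈ 130.75 → 131.
Bangkok: 0.09812 lies in 0.07670–0.12002, so I_lo=101, I_hi=150, C_lo=0.07670, C_hi=0.12002.
(150−101)/(0.12002−0.07670) × (0.09812−0.07670) + 101 = 49/0.04332 × 0.02142 + 101 ≈ 125.23 → 125.
AQIs: Ulaanbaatar=121, Riyadh=83, Pittsburgh=131, Bangkok=125. Pittsburgh (131) − Riyadh (83) = 48.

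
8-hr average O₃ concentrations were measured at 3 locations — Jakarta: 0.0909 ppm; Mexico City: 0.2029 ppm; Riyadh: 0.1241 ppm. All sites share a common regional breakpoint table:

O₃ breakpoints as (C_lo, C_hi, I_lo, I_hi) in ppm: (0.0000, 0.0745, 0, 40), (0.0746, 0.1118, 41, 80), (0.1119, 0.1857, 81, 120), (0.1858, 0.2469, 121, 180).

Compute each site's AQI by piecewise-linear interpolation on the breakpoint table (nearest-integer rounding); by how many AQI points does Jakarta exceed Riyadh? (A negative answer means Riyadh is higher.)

Jakarta: row 0.0746–0.1118 (AQI 41–80). (80−41)·(0.0909−0.0746)/(0.1118−0.0746) + 41 = 39·0.0163/0.0372 + 41 ≈ 58.09 → 58.
Mexico City: 0.2029 ∈ [0.1858, 0.2469] ↔ index [121, 180].
121 + (0.2029−0.1858)·(180−121)/(0.2469−0.1858) = 121 + 0.0171·59/0.0611 ≈ 137.51, so AQI = 138.
Riyadh 0.1241: bracket 0.1119–0.1857 → index 81–120; slope 39/0.0738, offset 0.0122.
AQI = 81 + 39/0.0738·0.0122 ≈ 87.45 ⇒ 87.
AQIs: Jakarta=58, Mexico City=138, Riyadh=87. Jakarta (58) − Riyadh (87) = -29.

-29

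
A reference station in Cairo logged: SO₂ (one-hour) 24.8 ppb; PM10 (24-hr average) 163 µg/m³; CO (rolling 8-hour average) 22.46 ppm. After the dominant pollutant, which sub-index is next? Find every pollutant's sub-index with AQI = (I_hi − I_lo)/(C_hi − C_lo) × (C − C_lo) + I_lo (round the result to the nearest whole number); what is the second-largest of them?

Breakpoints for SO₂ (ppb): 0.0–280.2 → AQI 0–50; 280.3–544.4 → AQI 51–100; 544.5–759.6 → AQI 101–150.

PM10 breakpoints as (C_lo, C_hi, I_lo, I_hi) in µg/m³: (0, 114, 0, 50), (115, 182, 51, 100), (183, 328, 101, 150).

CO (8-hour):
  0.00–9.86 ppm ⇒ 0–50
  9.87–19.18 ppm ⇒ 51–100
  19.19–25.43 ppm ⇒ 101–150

SO₂: row 0.0–280.2 (AQI 0–50). (50−0)·(24.8−0.0)/(280.2−0.0) + 0 = 50·24.8/280.2 + 0 ≈ 4.43 → 4.
PM10: 163 ∈ [115, 182] ↔ index [51, 100].
51 + (163−115)·(100−51)/(182−115) = 51 + 48·49/67 ≈ 86.10, so AQI = 86.
CO: row 19.19–25.43 (AQI 101–150). (150−101)·(22.46−19.19)/(25.43−19.19) + 101 = 49·3.27/6.24 + 101 ≈ 126.68 → 127.
Sub-indices: SO₂→4, PM10→86, CO→127. Ranked high→low: 127, 86, 4. Second-highest sub-index = 86.

86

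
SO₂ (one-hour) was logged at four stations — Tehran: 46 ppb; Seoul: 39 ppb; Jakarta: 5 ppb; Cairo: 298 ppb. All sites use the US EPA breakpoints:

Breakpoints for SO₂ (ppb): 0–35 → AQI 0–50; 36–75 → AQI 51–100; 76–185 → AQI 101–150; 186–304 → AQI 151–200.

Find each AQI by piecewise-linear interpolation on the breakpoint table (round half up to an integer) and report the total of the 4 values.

Tehran: 46 lies in 36–75, so I_lo=51, I_hi=100, C_lo=36, C_hi=75.
(100−51)/(75−36) × (46−36) + 51 = 49/39 × 10 + 51 ≈ 63.56 → 64.
Seoul: 39 lies in 36–75, so I_lo=51, I_hi=100, C_lo=36, C_hi=75.
(100−51)/(75−36) × (39−36) + 51 = 49/39 × 3 + 51 ≈ 54.77 → 55.
Jakarta: 5 lies in 0–35, so I_lo=0, I_hi=50, C_lo=0, C_hi=35.
(50−0)/(35−0) × (5−0) + 0 = 50/35 × 5 + 0 ≈ 7.14 → 7.
Cairo: 298 lies in 186–304, so I_lo=151, I_hi=200, C_lo=186, C_hi=304.
(200−151)/(304−186) × (298−186) + 151 = 49/118 × 112 + 151 ≈ 197.51 → 198.
AQIs: Tehran=64, Seoul=55, Jakarta=7, Cairo=198. Sum = 64 + 55 + 7 + 198 = 324.

324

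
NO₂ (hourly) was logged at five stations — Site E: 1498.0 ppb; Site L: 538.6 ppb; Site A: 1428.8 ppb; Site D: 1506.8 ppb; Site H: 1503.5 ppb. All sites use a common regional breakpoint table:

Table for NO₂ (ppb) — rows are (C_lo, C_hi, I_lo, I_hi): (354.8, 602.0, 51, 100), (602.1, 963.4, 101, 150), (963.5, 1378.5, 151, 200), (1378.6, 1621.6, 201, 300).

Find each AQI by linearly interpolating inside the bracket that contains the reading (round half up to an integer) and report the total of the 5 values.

Site E: row 1378.6–1621.6 (AQI 201–300). (300−201)·(1498.0−1378.6)/(1621.6−1378.6) + 201 = 99·119.4/243.0 + 201 ≈ 249.64 → 250.
Site L: 538.6 lies in 354.8–602.0, so I_lo=51, I_hi=100, C_lo=354.8, C_hi=602.0.
(100−51)/(602.0−354.8) × (538.6−354.8) + 51 = 49/247.2 × 183.8 + 51 ≈ 87.43 → 87.
Site A 1428.8: bracket 1378.6–1621.6 → index 201–300; slope 99/243.0, offset 50.2.
AQI = 201 + 99/243.0·50.2 ≈ 221.45 ⇒ 221.
Site D: 1506.8 ∈ [1378.6, 1621.6] ↔ index [201, 300].
201 + (1506.8−1378.6)·(300−201)/(1621.6−1378.6) = 201 + 128.2·99/243.0 ≈ 253.23, so AQI = 253.
Site H: 1503.5 ∈ [1378.6, 1621.6] ↔ index [201, 300].
201 + (1503.5−1378.6)·(300−201)/(1621.6−1378.6) = 201 + 124.9·99/243.0 ≈ 251.89, so AQI = 252.
AQIs: Site E=250, Site L=87, Site A=221, Site D=253, Site H=252. Sum = 250 + 87 + 221 + 253 + 252 = 1063.

1063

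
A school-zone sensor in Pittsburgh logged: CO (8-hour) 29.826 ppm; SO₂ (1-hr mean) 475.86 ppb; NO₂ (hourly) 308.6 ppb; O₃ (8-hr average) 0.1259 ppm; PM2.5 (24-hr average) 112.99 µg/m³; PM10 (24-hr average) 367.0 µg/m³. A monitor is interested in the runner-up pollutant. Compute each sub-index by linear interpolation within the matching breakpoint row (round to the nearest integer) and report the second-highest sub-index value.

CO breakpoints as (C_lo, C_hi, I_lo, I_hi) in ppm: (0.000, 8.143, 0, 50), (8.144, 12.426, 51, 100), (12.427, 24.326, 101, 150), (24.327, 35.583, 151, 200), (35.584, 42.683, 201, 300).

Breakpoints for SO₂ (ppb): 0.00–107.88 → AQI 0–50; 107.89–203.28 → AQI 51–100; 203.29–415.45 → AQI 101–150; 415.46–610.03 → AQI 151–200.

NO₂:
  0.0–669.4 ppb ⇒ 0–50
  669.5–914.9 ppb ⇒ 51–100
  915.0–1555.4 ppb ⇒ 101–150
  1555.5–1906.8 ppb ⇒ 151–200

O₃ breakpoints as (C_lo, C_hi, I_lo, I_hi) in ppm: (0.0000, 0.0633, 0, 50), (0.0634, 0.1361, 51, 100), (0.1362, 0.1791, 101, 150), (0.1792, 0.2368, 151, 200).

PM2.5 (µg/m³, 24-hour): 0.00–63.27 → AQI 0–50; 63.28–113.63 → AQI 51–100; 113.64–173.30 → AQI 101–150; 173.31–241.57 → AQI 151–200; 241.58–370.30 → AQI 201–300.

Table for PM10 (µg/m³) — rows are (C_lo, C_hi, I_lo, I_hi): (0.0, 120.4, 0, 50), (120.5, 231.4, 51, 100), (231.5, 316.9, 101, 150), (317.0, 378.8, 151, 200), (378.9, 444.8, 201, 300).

175

CO: 29.826 ∈ [24.327, 35.583] ↔ index [151, 200].
151 + (29.826−24.327)·(200−151)/(35.583−24.327) = 151 + 5.499·49/11.256 ≈ 174.94, so AQI = 175.
SO₂ 475.86: bracket 415.46–610.03 → index 151–200; slope 49/194.57, offset 60.40.
AQI = 151 + 49/194.57·60.40 ≈ 166.21 ⇒ 166.
NO₂: 308.6 ∈ [0.0, 669.4] ↔ index [0, 50].
0 + (308.6−0.0)·(50−0)/(669.4−0.0) = 0 + 308.6·50/669.4 ≈ 23.05, so AQI = 23.
O₃: 0.1259 ∈ [0.0634, 0.1361] ↔ index [51, 100].
51 + (0.1259−0.0634)·(100−51)/(0.1361−0.0634) = 51 + 0.0625·49/0.0727 ≈ 93.13, so AQI = 93.
PM2.5: 112.99 lies in 63.28–113.63, so I_lo=51, I_hi=100, C_lo=63.28, C_hi=113.63.
(100−51)/(113.63−63.28) × (112.99−63.28) + 51 = 49/50.35 × 49.71 + 51 ≈ 99.38 → 99.
PM10 367.0: bracket 317.0–378.8 → index 151–200; slope 49/61.8, offset 50.0.
AQI = 151 + 49/61.8·50.0 ≈ 190.64 ⇒ 191.
Sub-indices: CO→175, SO₂→166, NO₂→23, O₃→93, PM2.5→99, PM10→191. Ranked high→low: 191, 175, 166, 99, 93, 23. Second-highest sub-index = 175.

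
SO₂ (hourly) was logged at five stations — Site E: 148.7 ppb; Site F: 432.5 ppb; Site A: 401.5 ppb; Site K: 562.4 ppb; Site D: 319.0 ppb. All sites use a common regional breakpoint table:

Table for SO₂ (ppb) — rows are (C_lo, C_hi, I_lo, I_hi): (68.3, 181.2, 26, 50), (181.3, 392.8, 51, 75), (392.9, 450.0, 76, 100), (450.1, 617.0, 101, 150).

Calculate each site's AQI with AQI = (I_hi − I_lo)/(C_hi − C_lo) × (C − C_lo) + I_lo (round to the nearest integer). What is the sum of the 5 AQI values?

417

Site E 148.7: bracket 68.3–181.2 → index 26–50; slope 24/112.9, offset 80.4.
AQI = 26 + 24/112.9·80.4 ≈ 43.09 ⇒ 43.
Site F 432.5: bracket 392.9–450.0 → index 76–100; slope 24/57.1, offset 39.6.
AQI = 76 + 24/57.1·39.6 ≈ 92.64 ⇒ 93.
Site A: row 392.9–450.0 (AQI 76–100). (100−76)·(401.5−392.9)/(450.0−392.9) + 76 = 24·8.6/57.1 + 76 ≈ 79.61 → 80.
Site K: 562.4 ∈ [450.1, 617.0] ↔ index [101, 150].
101 + (562.4−450.1)·(150−101)/(617.0−450.1) = 101 + 112.3·49/166.9 ≈ 133.97, so AQI = 134.
Site D: 319.0 lies in 181.3–392.8, so I_lo=51, I_hi=75, C_lo=181.3, C_hi=392.8.
(75−51)/(392.8−181.3) × (319.0−181.3) + 51 = 24/211.5 × 137.7 + 51 ≈ 66.63 → 67.
AQIs: Site E=43, Site F=93, Site A=80, Site K=134, Site D=67. Sum = 43 + 93 + 80 + 134 + 67 = 417.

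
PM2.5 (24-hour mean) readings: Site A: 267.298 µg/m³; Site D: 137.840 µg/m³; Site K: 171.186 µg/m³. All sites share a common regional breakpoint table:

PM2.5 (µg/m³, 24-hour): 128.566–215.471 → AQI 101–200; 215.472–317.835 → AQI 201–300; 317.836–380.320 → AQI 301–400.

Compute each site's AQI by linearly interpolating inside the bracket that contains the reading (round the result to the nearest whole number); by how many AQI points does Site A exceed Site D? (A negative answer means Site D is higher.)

139

Site A: 267.298 ∈ [215.472, 317.835] ↔ index [201, 300].
201 + (267.298−215.472)·(300−201)/(317.835−215.472) = 201 + 51.826·99/102.363 ≈ 251.12, so AQI = 251.
Site D: 137.840 ∈ [128.566, 215.471] ↔ index [101, 200].
101 + (137.840−128.566)·(200−101)/(215.471−128.566) = 101 + 9.274·99/86.905 ≈ 111.56, so AQI = 112.
Site K: 171.186 lies in 128.566–215.471, so I_lo=101, I_hi=200, C_lo=128.566, C_hi=215.471.
(200−101)/(215.471−128.566) × (171.186−128.566) + 101 = 99/86.905 × 42.620 + 101 ≈ 149.55 → 150.
AQIs: Site A=251, Site D=112, Site K=150. Site A (251) − Site D (112) = 139.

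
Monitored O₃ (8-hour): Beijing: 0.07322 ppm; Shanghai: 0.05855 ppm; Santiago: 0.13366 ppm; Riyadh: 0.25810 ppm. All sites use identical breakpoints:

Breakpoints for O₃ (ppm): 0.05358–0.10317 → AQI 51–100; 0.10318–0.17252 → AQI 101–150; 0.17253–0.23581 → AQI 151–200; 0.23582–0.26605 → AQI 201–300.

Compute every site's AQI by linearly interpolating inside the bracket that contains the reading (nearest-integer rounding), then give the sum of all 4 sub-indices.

523

Beijing: row 0.05358–0.10317 (AQI 51–100). (100−51)·(0.07322−0.05358)/(0.10317−0.05358) + 51 = 49·0.01964/0.04959 + 51 ≈ 70.41 → 70.
Shanghai: 0.05855 lies in 0.05358–0.10317, so I_lo=51, I_hi=100, C_lo=0.05358, C_hi=0.10317.
(100−51)/(0.10317−0.05358) × (0.05855−0.05358) + 51 = 49/0.04959 × 0.00497 + 51 ≈ 55.91 → 56.
Santiago: 0.13366 lies in 0.10318–0.17252, so I_lo=101, I_hi=150, C_lo=0.10318, C_hi=0.17252.
(150−101)/(0.17252−0.10318) × (0.13366−0.10318) + 101 = 49/0.06934 × 0.03048 + 101 ≈ 122.54 → 123.
Riyadh: 0.25810 ∈ [0.23582, 0.26605] ↔ index [201, 300].
201 + (0.25810−0.23582)·(300−201)/(0.26605−0.23582) = 201 + 0.02228·99/0.03023 ≈ 273.96, so AQI = 274.
AQIs: Beijing=70, Shanghai=56, Santiago=123, Riyadh=274. Sum = 70 + 56 + 123 + 274 = 523.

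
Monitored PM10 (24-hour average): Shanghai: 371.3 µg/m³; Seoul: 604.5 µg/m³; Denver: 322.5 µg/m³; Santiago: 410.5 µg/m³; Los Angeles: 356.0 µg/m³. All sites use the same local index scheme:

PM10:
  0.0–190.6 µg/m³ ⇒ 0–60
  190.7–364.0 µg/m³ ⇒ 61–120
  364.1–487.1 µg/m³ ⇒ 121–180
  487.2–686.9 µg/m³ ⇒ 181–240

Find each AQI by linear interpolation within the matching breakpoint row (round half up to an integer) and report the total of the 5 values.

Shanghai: 371.3 lies in 364.1–487.1, so I_lo=121, I_hi=180, C_lo=364.1, C_hi=487.1.
(180−121)/(487.1−364.1) × (371.3−364.1) + 121 = 59/123.0 × 7.2 + 121 ≈ 124.45 → 124.
Seoul: 604.5 lies in 487.2–686.9, so I_lo=181, I_hi=240, C_lo=487.2, C_hi=686.9.
(240−181)/(686.9−487.2) × (604.5−487.2) + 181 = 59/199.7 × 117.3 + 181 ≈ 215.66 → 216.
Denver: 322.5 ∈ [190.7, 364.0] ↔ index [61, 120].
61 + (322.5−190.7)·(120−61)/(364.0−190.7) = 61 + 131.8·59/173.3 ≈ 105.87, so AQI = 106.
Santiago 410.5: bracket 364.1–487.1 → index 121–180; slope 59/123.0, offset 46.4.
AQI = 121 + 59/123.0·46.4 ≈ 143.26 ⇒ 143.
Los Angeles: row 190.7–364.0 (AQI 61–120). (120−61)·(356.0−190.7)/(364.0−190.7) + 61 = 59·165.3/173.3 + 61 ≈ 117.28 → 117.
AQIs: Shanghai=124, Seoul=216, Denver=106, Santiago=143, Los Angeles=117. Sum = 124 + 216 + 106 + 143 + 117 = 706.

706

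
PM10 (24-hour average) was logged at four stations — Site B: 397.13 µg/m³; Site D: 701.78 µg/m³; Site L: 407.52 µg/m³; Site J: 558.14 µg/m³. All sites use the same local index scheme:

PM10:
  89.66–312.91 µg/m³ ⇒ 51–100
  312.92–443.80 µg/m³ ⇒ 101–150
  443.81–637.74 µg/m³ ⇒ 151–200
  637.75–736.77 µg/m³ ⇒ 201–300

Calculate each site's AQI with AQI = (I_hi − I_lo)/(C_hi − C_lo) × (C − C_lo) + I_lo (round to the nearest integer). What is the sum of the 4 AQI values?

714

Site B 397.13: bracket 312.92–443.80 → index 101–150; slope 49/130.88, offset 84.21.
AQI = 101 + 49/130.88·84.21 ≈ 132.53 ⇒ 133.
Site D: row 637.75–736.77 (AQI 201–300). (300−201)·(701.78−637.75)/(736.77−637.75) + 201 = 99·64.03/99.02 + 201 ≈ 265.02 → 265.
Site L 407.52: bracket 312.92–443.80 → index 101–150; slope 49/130.88, offset 94.60.
AQI = 101 + 49/130.88·94.60 ≈ 136.42 ⇒ 136.
Site J: row 443.81–637.74 (AQI 151–200). (200−151)·(558.14−443.81)/(637.74−443.81) + 151 = 49·114.33/193.93 + 151 ≈ 179.89 → 180.
AQIs: Site B=133, Site D=265, Site L=136, Site J=180. Sum = 133 + 265 + 136 + 180 = 714.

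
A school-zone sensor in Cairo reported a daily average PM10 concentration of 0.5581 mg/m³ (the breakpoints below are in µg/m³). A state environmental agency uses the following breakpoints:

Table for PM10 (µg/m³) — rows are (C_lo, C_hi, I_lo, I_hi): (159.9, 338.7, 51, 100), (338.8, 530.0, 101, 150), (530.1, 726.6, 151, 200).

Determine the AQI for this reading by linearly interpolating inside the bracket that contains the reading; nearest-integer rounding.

158

Convert: 0.5581 mg/m³ = 558.1 µg/m³.
PM10: 558.1 lies in 530.1–726.6, so I_lo=151, I_hi=200, C_lo=530.1, C_hi=726.6.
(200−151)/(726.6−530.1) × (558.1−530.1) + 151 = 49/196.5 × 28.0 + 151 ≈ 157.98 → 158.
AQI 158 falls in the Unhealthy category.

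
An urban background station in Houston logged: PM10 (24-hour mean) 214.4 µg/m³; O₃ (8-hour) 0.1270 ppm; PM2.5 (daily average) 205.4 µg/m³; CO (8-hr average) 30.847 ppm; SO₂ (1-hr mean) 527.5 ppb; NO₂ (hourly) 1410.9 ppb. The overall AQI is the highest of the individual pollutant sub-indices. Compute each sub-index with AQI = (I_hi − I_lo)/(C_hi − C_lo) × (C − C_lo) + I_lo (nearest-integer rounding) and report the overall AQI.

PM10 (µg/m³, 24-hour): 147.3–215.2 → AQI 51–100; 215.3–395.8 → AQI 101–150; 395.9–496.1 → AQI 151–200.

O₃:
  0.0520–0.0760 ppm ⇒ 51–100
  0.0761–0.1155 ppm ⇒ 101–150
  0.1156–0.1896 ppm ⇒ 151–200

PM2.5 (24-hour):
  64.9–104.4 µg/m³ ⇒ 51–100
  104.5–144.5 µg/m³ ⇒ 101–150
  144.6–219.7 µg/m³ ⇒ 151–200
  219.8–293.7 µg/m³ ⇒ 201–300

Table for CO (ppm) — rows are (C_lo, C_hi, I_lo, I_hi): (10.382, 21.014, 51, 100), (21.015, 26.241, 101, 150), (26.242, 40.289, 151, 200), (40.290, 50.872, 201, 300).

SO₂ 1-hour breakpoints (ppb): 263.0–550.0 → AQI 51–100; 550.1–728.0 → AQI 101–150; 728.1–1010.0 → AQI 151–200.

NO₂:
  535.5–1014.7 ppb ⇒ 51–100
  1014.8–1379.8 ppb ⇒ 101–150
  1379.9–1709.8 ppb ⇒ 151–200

PM10 214.4: bracket 147.3–215.2 → index 51–100; slope 49/67.9, offset 67.1.
AQI = 51 + 49/67.9·67.1 ≈ 99.42 ⇒ 99.
O₃ 0.1270: bracket 0.1156–0.1896 → index 151–200; slope 49/0.0740, offset 0.0114.
AQI = 151 + 49/0.0740·0.0114 ≈ 158.55 ⇒ 159.
PM2.5: 205.4 lies in 144.6–219.7, so I_lo=151, I_hi=200, C_lo=144.6, C_hi=219.7.
(200−151)/(219.7−144.6) × (205.4−144.6) + 151 = 49/75.1 × 60.8 + 151 ≈ 190.67 → 191.
CO: row 26.242–40.289 (AQI 151–200). (200−151)·(30.847−26.242)/(40.289−26.242) + 151 = 49·4.605/14.047 + 151 ≈ 167.06 → 167.
SO₂ 527.5: bracket 263.0–550.0 → index 51–100; slope 49/287.0, offset 264.5.
AQI = 51 + 49/287.0·264.5 ≈ 96.16 ⇒ 96.
NO₂ 1410.9: bracket 1379.9–1709.8 → index 151–200; slope 49/329.9, offset 31.0.
AQI = 151 + 49/329.9·31.0 ≈ 155.60 ⇒ 156.
Sub-indices: PM10→99, O₃→159, PM2.5→191, CO→167, SO₂→96, NO₂→156. Overall AQI = max = 191; dominant pollutant is PM2.5.
AQI 191: Unhealthy.

191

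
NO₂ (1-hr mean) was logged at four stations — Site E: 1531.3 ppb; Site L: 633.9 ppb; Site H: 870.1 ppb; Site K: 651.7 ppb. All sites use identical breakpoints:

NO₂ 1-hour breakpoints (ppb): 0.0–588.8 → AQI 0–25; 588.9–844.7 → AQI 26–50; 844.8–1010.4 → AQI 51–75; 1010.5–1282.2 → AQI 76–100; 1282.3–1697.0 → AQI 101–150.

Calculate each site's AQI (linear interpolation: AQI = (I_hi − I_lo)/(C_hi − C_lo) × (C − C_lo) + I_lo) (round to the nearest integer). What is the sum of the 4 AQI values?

247

Site E: row 1282.3–1697.0 (AQI 101–150). (150−101)·(1531.3−1282.3)/(1697.0−1282.3) + 101 = 49·249.0/414.7 + 101 ≈ 130.42 → 130.
Site L: 633.9 lies in 588.9–844.7, so I_lo=26, I_hi=50, C_lo=588.9, C_hi=844.7.
(50−26)/(844.7−588.9) × (633.9−588.9) + 26 = 24/255.8 × 45.0 + 26 ≈ 30.22 → 30.
Site H: row 844.8–1010.4 (AQI 51–75). (75−51)·(870.1−844.8)/(1010.4−844.8) + 51 = 24·25.3/165.6 + 51 ≈ 54.67 → 55.
Site K 651.7: bracket 588.9–844.7 → index 26–50; slope 24/255.8, offset 62.8.
AQI = 26 + 24/255.8·62.8 ≈ 31.89 ⇒ 32.
AQIs: Site E=130, Site L=30, Site H=55, Site K=32. Sum = 130 + 30 + 55 + 32 = 247.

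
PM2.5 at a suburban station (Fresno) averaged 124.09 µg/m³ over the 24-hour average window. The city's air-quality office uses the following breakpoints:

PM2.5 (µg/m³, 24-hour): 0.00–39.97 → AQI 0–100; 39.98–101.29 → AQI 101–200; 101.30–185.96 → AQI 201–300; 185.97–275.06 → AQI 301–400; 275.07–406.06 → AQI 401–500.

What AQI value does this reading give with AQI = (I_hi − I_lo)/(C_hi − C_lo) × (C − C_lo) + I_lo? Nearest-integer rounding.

228

PM2.5 124.09: bracket 101.30–185.96 → index 201–300; slope 99/84.66, offset 22.79.
AQI = 201 + 99/84.66·22.79 ≈ 227.65 ⇒ 228.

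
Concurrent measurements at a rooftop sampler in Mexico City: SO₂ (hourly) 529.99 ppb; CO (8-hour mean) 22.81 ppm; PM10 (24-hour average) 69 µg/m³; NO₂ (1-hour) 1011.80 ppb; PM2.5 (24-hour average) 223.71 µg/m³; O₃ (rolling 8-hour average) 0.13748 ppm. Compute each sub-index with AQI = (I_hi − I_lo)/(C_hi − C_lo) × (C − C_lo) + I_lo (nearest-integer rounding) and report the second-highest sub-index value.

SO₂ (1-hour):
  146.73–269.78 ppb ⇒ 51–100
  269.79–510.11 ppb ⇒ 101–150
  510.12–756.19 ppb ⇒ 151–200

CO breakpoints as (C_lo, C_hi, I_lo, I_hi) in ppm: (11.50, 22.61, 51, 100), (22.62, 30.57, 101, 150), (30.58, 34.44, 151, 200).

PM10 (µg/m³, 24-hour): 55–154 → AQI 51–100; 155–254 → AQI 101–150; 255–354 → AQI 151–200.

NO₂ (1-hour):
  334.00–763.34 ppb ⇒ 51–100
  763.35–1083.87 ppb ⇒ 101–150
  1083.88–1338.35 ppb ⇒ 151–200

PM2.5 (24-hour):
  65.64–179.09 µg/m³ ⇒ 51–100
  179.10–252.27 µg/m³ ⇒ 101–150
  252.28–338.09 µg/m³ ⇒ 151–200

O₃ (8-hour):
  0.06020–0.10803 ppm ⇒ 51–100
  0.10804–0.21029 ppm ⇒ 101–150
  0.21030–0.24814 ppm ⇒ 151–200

SO₂: 529.99 lies in 510.12–756.19, so I_lo=151, I_hi=200, C_lo=510.12, C_hi=756.19.
(200−151)/(756.19−510.12) × (529.99−510.12) + 151 = 49/246.07 × 19.87 + 151 ≈ 154.96 → 155.
CO 22.81: bracket 22.62–30.57 → index 101–150; slope 49/7.95, offset 0.19.
AQI = 101 + 49/7.95·0.19 ≈ 102.17 ⇒ 102.
PM10: 69 lies in 55–154, so I_lo=51, I_hi=100, C_lo=55, C_hi=154.
(100−51)/(154−55) × (69−55) + 51 = 49/99 × 14 + 51 ≈ 57.93 → 58.
NO₂: 1011.80 lies in 763.35–1083.87, so I_lo=101, I_hi=150, C_lo=763.35, C_hi=1083.87.
(150−101)/(1083.87−763.35) × (1011.80−763.35) + 101 = 49/320.52 × 248.45 + 101 ≈ 138.98 → 139.
PM2.5: 223.71 lies in 179.10–252.27, so I_lo=101, I_hi=150, C_lo=179.10, C_hi=252.27.
(150−101)/(252.27−179.10) × (223.71−179.10) + 101 = 49/73.17 × 44.61 + 101 ≈ 130.87 → 131.
O₃: row 0.10804–0.21029 (AQI 101–150). (150−101)·(0.13748−0.10804)/(0.21029−0.10804) + 101 = 49·0.02944/0.10225 + 101 ≈ 115.11 → 115.
Sub-indices: SO₂→155, CO→102, PM10→58, NO₂→139, PM2.5→131, O₃→115. Ranked high→low: 155, 139, 131, 115, 102, 58. Second-highest sub-index = 139.

139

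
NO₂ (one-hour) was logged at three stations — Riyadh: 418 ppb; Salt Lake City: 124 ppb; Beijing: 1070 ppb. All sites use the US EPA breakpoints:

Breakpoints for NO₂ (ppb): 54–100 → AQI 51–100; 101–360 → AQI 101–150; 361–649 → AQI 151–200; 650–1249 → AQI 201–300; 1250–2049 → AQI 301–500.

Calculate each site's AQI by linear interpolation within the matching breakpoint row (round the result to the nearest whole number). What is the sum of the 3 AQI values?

536

Riyadh: 418 lies in 361–649, so I_lo=151, I_hi=200, C_lo=361, C_hi=649.
(200−151)/(649−361) × (418−361) + 151 = 49/288 × 57 + 151 ≈ 160.70 → 161.
Salt Lake City: 124 ∈ [101, 360] ↔ index [101, 150].
101 + (124−101)·(150−101)/(360−101) = 101 + 23·49/259 ≈ 105.35, so AQI = 105.
Beijing 1070: bracket 650–1249 → index 201–300; slope 99/599, offset 420.
AQI = 201 + 99/599·420 ≈ 270.42 ⇒ 270.
AQIs: Riyadh=161, Salt Lake City=105, Beijing=270. Sum = 161 + 105 + 270 = 536.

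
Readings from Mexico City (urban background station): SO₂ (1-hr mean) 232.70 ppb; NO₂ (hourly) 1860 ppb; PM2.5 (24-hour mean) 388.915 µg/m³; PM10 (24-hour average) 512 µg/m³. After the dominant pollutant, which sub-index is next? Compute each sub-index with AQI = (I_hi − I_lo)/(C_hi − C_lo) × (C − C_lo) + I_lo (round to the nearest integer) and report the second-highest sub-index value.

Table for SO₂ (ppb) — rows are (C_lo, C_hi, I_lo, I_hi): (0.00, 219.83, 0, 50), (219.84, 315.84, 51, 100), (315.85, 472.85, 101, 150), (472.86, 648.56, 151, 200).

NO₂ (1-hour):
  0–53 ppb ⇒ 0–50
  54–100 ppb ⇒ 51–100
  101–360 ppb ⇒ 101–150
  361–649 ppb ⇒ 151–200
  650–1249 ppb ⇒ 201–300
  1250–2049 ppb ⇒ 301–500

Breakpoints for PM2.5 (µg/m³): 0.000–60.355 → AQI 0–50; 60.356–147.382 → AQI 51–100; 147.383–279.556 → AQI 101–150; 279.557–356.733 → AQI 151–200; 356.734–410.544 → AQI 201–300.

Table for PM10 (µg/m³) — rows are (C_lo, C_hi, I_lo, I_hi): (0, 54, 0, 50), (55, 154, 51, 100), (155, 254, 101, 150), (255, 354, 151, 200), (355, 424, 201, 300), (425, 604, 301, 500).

SO₂ 232.70: bracket 219.84–315.84 → index 51–100; slope 49/96.00, offset 12.86.
AQI = 51 + 49/96.00·12.86 ≈ 57.56 ⇒ 58.
NO₂ 1860: bracket 1250–2049 → index 301–500; slope 199/799, offset 610.
AQI = 301 + 199/799·610 ≈ 452.93 ⇒ 453.
PM2.5: 388.915 lies in 356.734–410.544, so I_lo=201, I_hi=300, C_lo=356.734, C_hi=410.544.
(300−201)/(410.544−356.734) × (388.915−356.734) + 201 = 99/53.810 × 32.181 + 201 ≈ 260.21 → 260.
PM10: 512 ∈ [425, 604] ↔ index [301, 500].
301 + (512−425)·(500−301)/(604−425) = 301 + 87·199/179 ≈ 397.72, so AQI = 398.
Sub-indices: SO₂→58, NO₂→453, PM2.5→260, PM10→398. Ranked high→low: 453, 398, 260, 58. Second-highest sub-index = 398.

398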